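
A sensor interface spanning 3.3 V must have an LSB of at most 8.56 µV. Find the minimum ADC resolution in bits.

19 bits

Number of steps required ≥ 3.3 V / 8.56 µV = 385514.02.
Need 2^N ≥ 385514.02; 2^18 = 262144, 2^19 = 524288.
Minimum N = 19.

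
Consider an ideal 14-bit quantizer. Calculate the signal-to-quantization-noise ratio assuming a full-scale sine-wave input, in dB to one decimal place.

86.0 dB

SNR ≈ 6.02·N + 1.76 dB = 6.02·14 + 1.76 = 86.04 dB.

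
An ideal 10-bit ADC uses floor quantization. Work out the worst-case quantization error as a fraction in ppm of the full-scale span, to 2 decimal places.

976.56 ppm

Truncating → worst-case error = 1 LSB = V_FS/2^10, so 1e+06/1024 = 976.562 ppm of full scale.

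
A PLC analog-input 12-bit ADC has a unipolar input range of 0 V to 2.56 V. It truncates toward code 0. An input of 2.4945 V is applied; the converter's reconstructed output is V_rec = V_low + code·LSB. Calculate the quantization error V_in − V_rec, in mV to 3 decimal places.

0.125 mV

One LSB is 2.56 V / 4096 = 0.625 mV.
(2.4945 − 0)/0.000625 = 3991.2000; ⌊·⌋ gives code 3991.
V_rec = 0 + 3991·0.000625 = 2.494375 V.
Difference: 0.000125 V → 0.125 mV.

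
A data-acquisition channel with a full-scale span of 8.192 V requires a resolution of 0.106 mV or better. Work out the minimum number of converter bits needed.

17 bits

Number of steps required ≥ 8.192 V / 0.106 mV = 77283.02.
Need 2^N ≥ 77283.02; 2^16 = 65536, 2^17 = 131072.
Minimum N = 17.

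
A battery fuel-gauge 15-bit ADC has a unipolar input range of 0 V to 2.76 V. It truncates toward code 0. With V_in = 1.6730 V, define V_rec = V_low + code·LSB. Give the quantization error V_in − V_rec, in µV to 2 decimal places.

53.22 µV

LSB = 2.76/2^15 = 84.23 µV.
(1.6730 − 0)/8.42285e-05 = 19862.6319; ⌊·⌋ gives code 19862.
Code 19862 maps back to 0 + 19862×8.42285e-05 V = 1.6729468 V.
Error = 1.6730 − 1.6729468 = 5.32227e-05 V = 53.22 µV.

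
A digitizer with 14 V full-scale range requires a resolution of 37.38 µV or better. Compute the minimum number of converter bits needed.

Number of steps required ≥ 14 V / 37.38 µV = 374531.84.
Need 2^N ≥ 374531.84; 2^18 = 262144, 2^19 = 524288.
Minimum N = 19.

19 bits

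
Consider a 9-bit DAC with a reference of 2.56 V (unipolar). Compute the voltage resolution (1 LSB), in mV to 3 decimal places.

Full-scale span = 2.56 V.
LSB = 2.56 / 2^9 = 2.56 / 512 = 0.005 V = 5.000 mV.

5.000 mV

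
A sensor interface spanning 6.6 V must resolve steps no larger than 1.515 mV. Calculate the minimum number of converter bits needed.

Number of steps required ≥ 6.6 V / 1.515 mV = 4356.44.
Need 2^N ≥ 4356.44; 2^12 = 4096, 2^13 = 8192.
Minimum N = 13.

13 bits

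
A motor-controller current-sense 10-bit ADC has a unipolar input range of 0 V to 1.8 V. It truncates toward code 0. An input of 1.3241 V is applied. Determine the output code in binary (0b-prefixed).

Full-scale span = 1.8 V; LSB = 1.8/2^10 = 1.758 mV.
Input sits at 753.266 steps above V_low.
⌊·⌋(753.266) = 753.
In binary (0b-prefixed): 0b1011110001.

code 0b1011110001 (decimal 753)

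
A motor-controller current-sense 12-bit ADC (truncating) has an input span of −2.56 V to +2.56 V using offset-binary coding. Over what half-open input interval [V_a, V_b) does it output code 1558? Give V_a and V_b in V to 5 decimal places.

LSB = 5.12/2^12 = 1.250 mV.
V_a = V_low + 1558·LSB = -0.6125 V; V_b = V_low + 1559·LSB = -0.61125 V.

[-0.61250 V, -0.61125 V)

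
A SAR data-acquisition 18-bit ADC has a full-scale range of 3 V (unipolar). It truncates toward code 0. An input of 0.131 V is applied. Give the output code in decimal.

code 11446

LSB = 3 V / 262144 = 11.44 µV.
Input sits at 11446.955 steps above V_low.
Floor → code 11446.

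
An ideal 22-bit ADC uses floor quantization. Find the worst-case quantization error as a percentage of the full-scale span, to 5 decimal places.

0.00002 %

Truncating → worst-case error = 1 LSB = V_FS/2^22, so 100/4194304 = 2.38419e-05 % of full scale.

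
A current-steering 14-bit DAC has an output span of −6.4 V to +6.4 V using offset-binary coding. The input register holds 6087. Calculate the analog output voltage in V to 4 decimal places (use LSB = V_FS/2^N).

LSB = 12.8 V / 2^14 = 0.781 mV.
V_out = (−6.4) + 6087 × 0.00078125 V = -1.64453 V.

-1.6445 V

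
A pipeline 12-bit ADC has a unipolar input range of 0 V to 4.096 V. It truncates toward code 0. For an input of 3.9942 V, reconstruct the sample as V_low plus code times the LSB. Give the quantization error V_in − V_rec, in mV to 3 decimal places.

0.200 mV

One LSB is 4.096 V / 4096 = 1.000 mV.
(3.9942 − 0)/0.001 = 3994.2000; ⌊·⌋ gives code 3994.
Reconstructed: 3.994 V.
Difference: 0.0002 V → 0.200 mV.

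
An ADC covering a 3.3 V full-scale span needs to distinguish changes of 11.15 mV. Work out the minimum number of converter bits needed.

Number of steps required ≥ 3.3 V / 11.15 mV = 295.96.
Need 2^N ≥ 295.96; 2^8 = 256, 2^9 = 512.
Minimum N = 9.

9 bits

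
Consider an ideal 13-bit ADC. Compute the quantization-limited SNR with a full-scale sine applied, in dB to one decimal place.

80.0 dB

SNR ≈ 6.02·N + 1.76 dB = 6.02·13 + 1.76 = 80.02 dB.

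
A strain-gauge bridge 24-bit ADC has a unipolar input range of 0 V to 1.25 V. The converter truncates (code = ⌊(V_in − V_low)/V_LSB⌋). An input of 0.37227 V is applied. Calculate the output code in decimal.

LSB = 1.25 V / 16777216 = 0.07 µV.
Input sits at 4996523.360 steps above V_low.
So the output code is 4996523.

code 4996523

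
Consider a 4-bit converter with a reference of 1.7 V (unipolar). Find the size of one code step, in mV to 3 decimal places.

Full-scale span = 1.7 V.
LSB = 1.7 / 2^4 = 1.7 / 16 = 0.10625 V = 106.250 mV.

106.250 mV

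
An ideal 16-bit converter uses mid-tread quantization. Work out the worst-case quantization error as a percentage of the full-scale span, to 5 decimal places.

Rounding → worst-case error = ½ LSB = V_FS/2^17, so 100/131072 = 0.000762939 % of full scale.

0.00076 %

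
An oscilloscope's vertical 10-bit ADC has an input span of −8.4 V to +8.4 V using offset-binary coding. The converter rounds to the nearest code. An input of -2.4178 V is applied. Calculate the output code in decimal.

code 365

Full-scale span = 16.8 V; LSB = 16.8/2^10 = 16.406 mV.
(V_in − V_low)/LSB = (-2.4178 − (−8.4)) / 0.0164063 = 364.629.
So the output code is 365.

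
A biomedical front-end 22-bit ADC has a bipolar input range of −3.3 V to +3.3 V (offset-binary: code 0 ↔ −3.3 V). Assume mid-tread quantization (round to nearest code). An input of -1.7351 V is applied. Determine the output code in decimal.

code 994495

LSB = 6.6 V / 4194304 = 1.57 µV.
(-1.7351 − (−3.3)) / 1.57356e-06 = 994494.898 LSBs.
So the output code is 994495.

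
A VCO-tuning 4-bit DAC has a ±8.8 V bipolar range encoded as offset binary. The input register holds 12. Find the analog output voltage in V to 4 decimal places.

4.4000 V

LSB = 17.6 V / 2^4 = 1.1000 V.
V_out = (−8.8) + 12 × 1.1 V = 4.4 V.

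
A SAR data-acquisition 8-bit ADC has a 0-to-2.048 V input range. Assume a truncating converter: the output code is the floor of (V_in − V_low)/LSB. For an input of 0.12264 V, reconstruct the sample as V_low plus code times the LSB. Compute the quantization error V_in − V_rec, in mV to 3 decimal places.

2.640 mV

Step size: 2.048 V ÷ 2^8 = 8.000 mV.
(0.12264 − 0)/0.008 = 15.3300; ⌊·⌋ gives code 15.
Reconstructed: 0.12 V.
Difference: 0.00264 V → 2.640 mV.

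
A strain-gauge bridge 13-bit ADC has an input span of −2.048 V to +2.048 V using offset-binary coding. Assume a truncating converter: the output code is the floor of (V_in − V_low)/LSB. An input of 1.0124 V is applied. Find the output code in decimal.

code 6120

LSB = 4.096 V / 8192 = 0.500 mV.
(V_in − V_low)/LSB = (1.0124 − (−2.048)) / 0.0005 = 6120.800.
So the output code is 6120.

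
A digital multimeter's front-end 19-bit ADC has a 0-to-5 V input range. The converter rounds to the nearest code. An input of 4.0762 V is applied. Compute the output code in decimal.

LSB = 5 V / 524288 = 9.54 µV.
Input sits at 427420.549 steps above V_low.
So the output code is 427421.

code 427421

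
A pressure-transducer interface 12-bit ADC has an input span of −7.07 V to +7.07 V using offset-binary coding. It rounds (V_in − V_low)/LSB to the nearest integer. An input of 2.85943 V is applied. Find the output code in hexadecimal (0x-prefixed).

LSB = 14.14 V / 4096 = 3.452 mV.
(V_in − V_low)/LSB = (2.85943 − (−7.07)) / 0.00345215 = 2876.304.
round(2876.304) = 2876.
In hexadecimal (0x-prefixed): 0xB3C.

code 0xB3C (decimal 2876)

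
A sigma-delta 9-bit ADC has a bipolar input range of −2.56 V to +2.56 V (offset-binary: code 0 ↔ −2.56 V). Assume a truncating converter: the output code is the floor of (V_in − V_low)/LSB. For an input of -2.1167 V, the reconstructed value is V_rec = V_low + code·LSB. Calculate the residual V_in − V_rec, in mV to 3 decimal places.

One LSB is 5.12 V / 512 = 10.000 mV.
(-2.1167 − (−2.56))/0.01 = 44.3300; ⌊·⌋ gives code 44.
Code 44 maps back to (−2.56) + 44×0.01 V = -2.12 V.
Difference: 0.0033 V → 3.300 mV.

3.300 mV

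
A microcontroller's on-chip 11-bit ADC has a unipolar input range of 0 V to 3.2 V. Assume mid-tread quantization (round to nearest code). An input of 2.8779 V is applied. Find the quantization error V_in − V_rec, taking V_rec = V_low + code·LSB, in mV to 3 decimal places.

-0.225 mV

Step size: 3.2 V ÷ 2^11 = 1.562 mV.
(2.8779 − 0)/0.0015625 = 1841.8560; round gives code 1842.
V_rec = 0 + 1842·0.0015625 = 2.878125 V.
V_in − V_rec = -0.000225 V = -0.225 mV.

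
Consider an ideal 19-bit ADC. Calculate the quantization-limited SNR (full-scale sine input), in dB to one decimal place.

116.1 dB

SNR ≈ 6.02·N + 1.76 dB = 6.02·19 + 1.76 = 116.14 dB.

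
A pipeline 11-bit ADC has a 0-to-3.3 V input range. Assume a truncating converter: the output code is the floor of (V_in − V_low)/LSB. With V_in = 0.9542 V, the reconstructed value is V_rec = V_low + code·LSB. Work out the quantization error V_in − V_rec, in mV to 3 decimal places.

LSB = 3.3/2^11 = 1.611 mV.
Scaled input = 592.1823 LSBs, so code = 592.
Code 592 maps back to 0 + 592×0.00161133 V = 0.95390625 V.
Difference: 0.00029375 V → 0.294 mV.

0.294 mV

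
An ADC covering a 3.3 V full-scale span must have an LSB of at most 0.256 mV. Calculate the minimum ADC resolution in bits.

14 bits

Number of steps required ≥ 3.3 V / 0.256 mV = 12890.62.
Need 2^N ≥ 12890.62; 2^13 = 8192, 2^14 = 16384.
Minimum N = 14.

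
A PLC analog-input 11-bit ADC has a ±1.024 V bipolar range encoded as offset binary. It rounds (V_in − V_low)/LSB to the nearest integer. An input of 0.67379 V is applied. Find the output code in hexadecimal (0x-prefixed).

code 0x6A2 (decimal 1698)

With 2048 levels over 2.048 V, one step is 1.000 mV.
Input sits at 1697.790 steps above V_low.
round(1697.790) = 1698.
In hexadecimal (0x-prefixed): 0x6A2.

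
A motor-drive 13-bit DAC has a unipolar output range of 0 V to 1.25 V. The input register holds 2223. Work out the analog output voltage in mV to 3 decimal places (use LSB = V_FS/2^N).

339.203 mV

LSB = 1.25 V / 2^13 = 152.59 µV.
V_out = 0 + 2223 × 0.000152588 V = 0.339203 V.
= 339.203 mV.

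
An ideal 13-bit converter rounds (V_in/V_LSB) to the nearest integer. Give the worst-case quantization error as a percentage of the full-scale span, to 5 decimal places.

Rounding → worst-case error = ½ LSB = V_FS/2^14, so 100/16384 = 0.00610352 % of full scale.

0.00610 %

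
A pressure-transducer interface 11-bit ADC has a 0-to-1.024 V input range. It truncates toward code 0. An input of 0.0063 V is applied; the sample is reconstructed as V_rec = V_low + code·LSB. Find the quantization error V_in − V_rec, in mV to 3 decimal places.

0.300 mV

LSB = 1.024/2^11 = 0.500 mV.
(0.0063 − 0)/0.0005 = 12.6000; ⌊·⌋ gives code 12.
V_rec = 0 + 12·0.0005 = 0.006 V.
Error = 0.0063 − 0.006 = 0.0003 V = 0.300 mV.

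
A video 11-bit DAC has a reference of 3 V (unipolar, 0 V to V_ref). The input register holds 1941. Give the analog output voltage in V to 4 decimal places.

LSB = 3 V / 2^11 = 1.465 mV.
V_out = 0 + 1941 × 0.00146484 V = 2.84326 V.

2.8433 V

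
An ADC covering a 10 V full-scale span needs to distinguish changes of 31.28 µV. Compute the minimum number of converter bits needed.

19 bits

Number of steps required ≥ 10 V / 31.28 µV = 319693.09.
Need 2^N ≥ 319693.09; 2^18 = 262144, 2^19 = 524288.
Minimum N = 19.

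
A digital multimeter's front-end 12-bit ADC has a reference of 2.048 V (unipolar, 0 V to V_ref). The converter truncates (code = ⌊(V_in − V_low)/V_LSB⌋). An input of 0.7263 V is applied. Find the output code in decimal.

code 1452

LSB = 2.048 V / 4096 = 0.500 mV.
(V_in − V_low)/LSB = (0.7263 − 0) / 0.0005 = 1452.600.
So the output code is 1452.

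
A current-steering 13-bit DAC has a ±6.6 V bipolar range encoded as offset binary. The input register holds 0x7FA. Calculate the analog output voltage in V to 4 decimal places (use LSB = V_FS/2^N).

-3.3097 V

LSB = 13.2 V / 2^13 = 1.611 mV.
Code 0x7FA = 2042 decimal.
V_out = (−6.6) + 2042 × 0.00161133 V = -3.30967 V.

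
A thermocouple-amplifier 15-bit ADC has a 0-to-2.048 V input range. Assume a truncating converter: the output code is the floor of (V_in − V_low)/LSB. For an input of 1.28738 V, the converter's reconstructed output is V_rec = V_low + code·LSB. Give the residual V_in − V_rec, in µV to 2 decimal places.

5.00 µV

LSB = 2.048/2^15 = 62.50 µV.
Scaled input = 20598.0800 LSBs, so code = 20598.
Reconstructed: 1.287375 V.
Difference: 5e-06 V → 5.00 µV.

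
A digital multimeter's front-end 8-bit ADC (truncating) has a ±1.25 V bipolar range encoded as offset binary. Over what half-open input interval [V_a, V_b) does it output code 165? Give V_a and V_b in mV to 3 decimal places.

LSB = 2.5/2^8 = 9.766 mV.
V_a = V_low + 165·LSB = 0.361328 V; V_b = V_low + 166·LSB = 0.371094 V.

[361.328 mV, 371.094 mV)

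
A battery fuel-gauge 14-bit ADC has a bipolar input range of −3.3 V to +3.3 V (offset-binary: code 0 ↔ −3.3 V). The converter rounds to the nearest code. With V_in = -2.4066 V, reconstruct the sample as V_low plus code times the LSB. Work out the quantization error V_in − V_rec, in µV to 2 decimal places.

-81.45 µV

Step size: 6.6 V ÷ 2^14 = 402.83 µV.
(-2.4066 − (−3.3))/0.000402832 = 2217.7978; round gives code 2218.
Reconstructed: -2.4065186 V.
Error = -2.4066 − (−2.4065186) = -8.14453e-05 V = -81.45 µV.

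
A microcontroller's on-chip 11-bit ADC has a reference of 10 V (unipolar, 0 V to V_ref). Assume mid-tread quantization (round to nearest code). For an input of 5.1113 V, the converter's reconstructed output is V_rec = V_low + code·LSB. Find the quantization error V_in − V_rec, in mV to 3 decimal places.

One LSB is 10 V / 2048 = 4.883 mV.
Scaled input = 1046.7942 LSBs, so code = 1047.
Reconstructed: 5.1123047 V.
Difference: -0.00100469 V → -1.005 mV.

-1.005 mV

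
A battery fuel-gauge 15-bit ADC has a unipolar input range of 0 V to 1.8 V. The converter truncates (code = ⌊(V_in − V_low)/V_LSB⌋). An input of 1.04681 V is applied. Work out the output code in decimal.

With 32768 levels over 1.8 V, one step is 54.93 µV.
Input sits at 19056.594 steps above V_low.
⌊·⌋(19056.594) = 19056.

code 19056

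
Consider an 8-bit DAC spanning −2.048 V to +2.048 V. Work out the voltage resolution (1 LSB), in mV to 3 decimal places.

16.000 mV

Full-scale span = 4.096 V.
LSB = 4.096 / 2^8 = 4.096 / 256 = 0.016 V = 16.000 mV.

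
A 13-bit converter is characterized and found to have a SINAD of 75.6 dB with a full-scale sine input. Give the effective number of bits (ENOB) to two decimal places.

ENOB = (SINAD − 1.76) / 6.02 = (75.6 − 1.76)/6.02 = 12.266.

12.27 bits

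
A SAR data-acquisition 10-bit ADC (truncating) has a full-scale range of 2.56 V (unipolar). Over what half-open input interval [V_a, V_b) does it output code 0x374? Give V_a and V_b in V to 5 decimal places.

[2.21000 V, 2.21250 V)

LSB = 2.56/2^10 = 2.500 mV.
Code 0x374 = 884 decimal.
V_a = V_low + 884·LSB = 2.21 V; V_b = V_low + 885·LSB = 2.2125 V.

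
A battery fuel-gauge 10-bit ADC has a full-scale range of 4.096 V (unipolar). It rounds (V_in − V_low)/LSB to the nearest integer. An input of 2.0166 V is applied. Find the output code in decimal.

LSB = 4.096 V / 1024 = 4.000 mV.
(2.0166 − 0) / 0.004 = 504.150 LSBs.
So the output code is 504.

code 504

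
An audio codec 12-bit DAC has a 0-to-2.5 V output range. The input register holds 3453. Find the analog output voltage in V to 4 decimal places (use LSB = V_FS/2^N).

2.1075 V

LSB = 2.5 V / 2^12 = 0.610 mV.
V_out = 0 + 3453 × 0.000610352 V = 2.10754 V.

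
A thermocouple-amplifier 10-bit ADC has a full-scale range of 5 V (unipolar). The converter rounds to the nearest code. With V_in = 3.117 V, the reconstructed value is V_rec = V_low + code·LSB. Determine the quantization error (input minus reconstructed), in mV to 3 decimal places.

1.766 mV

LSB = 5/2^10 = 4.883 mV.
(V_in − V_low)/LSB = (3.117 − 0)/0.00488281 = 638.3616 → code 638 (round).
V_rec = 0 + 638·0.00488281 = 3.1152344 V.
V_in − V_rec = 0.00176563 V = 1.766 mV.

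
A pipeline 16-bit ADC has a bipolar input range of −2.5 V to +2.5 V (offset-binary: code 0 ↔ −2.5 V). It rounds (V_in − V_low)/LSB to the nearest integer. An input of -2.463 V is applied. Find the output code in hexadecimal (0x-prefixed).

Full-scale span = 5 V; LSB = 5/2^16 = 76.29 µV.
(-2.463 − (−2.5)) / 7.62939e-05 = 484.966 LSBs.
Round → code 485.
In hexadecimal (0x-prefixed): 0x1E5.

code 0x1E5 (decimal 485)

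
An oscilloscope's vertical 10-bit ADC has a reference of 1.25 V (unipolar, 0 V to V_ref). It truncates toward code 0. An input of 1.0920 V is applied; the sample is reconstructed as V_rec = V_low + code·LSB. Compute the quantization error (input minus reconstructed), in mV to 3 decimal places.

LSB = 1.25/2^10 = 1.221 mV.
(1.0920 − 0)/0.0012207 = 894.5664; ⌊·⌋ gives code 894.
V_rec = 0 + 894·0.0012207 = 1.0913086 V.
Error = 1.0920 − 1.0913086 = 0.000691406 V = 0.691 mV.

0.691 mV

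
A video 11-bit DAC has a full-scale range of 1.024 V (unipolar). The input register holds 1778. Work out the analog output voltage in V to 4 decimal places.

LSB = 1.024 V / 2^11 = 0.500 mV.
V_out = 0 + 1778 × 0.0005 V = 0.889 V.

0.8890 V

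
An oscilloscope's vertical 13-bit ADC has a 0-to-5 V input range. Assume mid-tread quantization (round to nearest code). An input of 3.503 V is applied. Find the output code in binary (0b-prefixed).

LSB = 5 V / 8192 = 0.610 mV.
(V_in − V_low)/LSB = (3.503 − 0) / 0.000610352 = 5739.315.
round(5739.315) = 5739.
In binary (0b-prefixed): 0b1011001101011.

code 0b1011001101011 (decimal 5739)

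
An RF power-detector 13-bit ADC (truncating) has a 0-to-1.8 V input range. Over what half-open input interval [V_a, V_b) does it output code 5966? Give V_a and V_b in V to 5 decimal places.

LSB = 1.8/2^13 = 219.73 µV.
V_a = V_low + 5966·LSB = 1.31089 V; V_b = V_low + 5967·LSB = 1.31111 V.

[1.31089 V, 1.31111 V)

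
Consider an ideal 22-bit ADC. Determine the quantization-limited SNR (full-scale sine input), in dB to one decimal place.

134.2 dB

SNR ≈ 6.02·N + 1.76 dB = 6.02·22 + 1.76 = 134.20 dB.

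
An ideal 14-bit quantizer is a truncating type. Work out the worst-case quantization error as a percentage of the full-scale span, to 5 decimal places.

Truncating → worst-case error = 1 LSB = V_FS/2^14, so 100/16384 = 0.00610352 % of full scale.

0.00610 %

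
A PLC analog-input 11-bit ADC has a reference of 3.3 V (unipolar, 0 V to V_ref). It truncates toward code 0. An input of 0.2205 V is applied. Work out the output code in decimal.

With 2048 levels over 3.3 V, one step is 1.611 mV.
Input sits at 136.844 steps above V_low.
So the output code is 136.

code 136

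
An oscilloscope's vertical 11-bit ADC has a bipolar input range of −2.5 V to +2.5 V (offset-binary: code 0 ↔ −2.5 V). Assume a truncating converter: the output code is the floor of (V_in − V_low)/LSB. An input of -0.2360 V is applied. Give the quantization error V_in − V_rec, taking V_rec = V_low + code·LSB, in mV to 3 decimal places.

0.816 mV

Step size: 5 V ÷ 2^11 = 2.441 mV.
Scaled input = 927.3344 LSBs, so code = 927.
V_rec = (−2.5) + 927·0.00244141 = -0.23681641 V.
Difference: 0.000816406 V → 0.816 mV.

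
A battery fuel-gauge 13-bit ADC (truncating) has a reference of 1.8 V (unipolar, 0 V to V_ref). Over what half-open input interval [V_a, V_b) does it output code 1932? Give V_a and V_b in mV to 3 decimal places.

LSB = 1.8/2^13 = 219.73 µV.
V_a = V_low + 1932·LSB = 0.424512 V; V_b = V_low + 1933·LSB = 0.424731 V.

[424.512 mV, 424.731 mV)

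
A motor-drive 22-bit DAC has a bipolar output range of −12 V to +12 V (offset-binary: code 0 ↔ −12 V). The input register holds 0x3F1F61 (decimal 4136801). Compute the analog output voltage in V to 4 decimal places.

LSB = 24 V / 2^22 = 5.72 µV.
Code 0x3F1F61 = 4136801 decimal.
V_out = (−12) + 4136801 × 5.72205e-06 V = 11.671 V.

11.6710 V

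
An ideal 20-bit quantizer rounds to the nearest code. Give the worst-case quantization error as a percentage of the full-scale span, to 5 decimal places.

Rounding → worst-case error = ½ LSB = V_FS/2^21, so 100/2097152 = 4.76837e-05 % of full scale.

0.00005 %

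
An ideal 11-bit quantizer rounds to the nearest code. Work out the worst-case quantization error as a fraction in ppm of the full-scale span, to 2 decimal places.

Rounding → worst-case error = ½ LSB = V_FS/2^12, so 1e+06/4096 = 244.141 ppm of full scale.

244.14 ppm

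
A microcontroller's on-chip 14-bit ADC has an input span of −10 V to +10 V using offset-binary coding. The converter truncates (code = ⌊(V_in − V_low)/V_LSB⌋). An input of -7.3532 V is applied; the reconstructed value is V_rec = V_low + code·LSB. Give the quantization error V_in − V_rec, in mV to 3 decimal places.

0.316 mV

Step size: 20 V ÷ 2^14 = 1.221 mV.
(V_in − V_low)/LSB = (-7.3532 − (−10))/0.0012207 = 2168.2586 → code 2168 (floor).
V_rec = (−10) + 2168·0.0012207 = -7.3535156 V.
Difference: 0.000315625 V → 0.316 mV.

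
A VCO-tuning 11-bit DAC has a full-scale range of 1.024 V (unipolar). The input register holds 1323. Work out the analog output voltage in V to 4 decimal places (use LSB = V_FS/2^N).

0.6615 V

LSB = 1.024 V / 2^11 = 0.500 mV.
V_out = 0 + 1323 × 0.0005 V = 0.6615 V.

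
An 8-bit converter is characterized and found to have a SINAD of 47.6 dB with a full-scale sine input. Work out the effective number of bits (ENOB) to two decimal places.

ENOB = (SINAD − 1.76) / 6.02 = (47.6 − 1.76)/6.02 = 7.615.

7.61 bits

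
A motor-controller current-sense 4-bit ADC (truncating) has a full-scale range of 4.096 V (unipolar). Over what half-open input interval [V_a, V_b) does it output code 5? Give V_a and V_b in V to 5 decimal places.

LSB = 4.096/2^4 = 256.000 mV.
V_a = V_low + 5·LSB = 1.28 V; V_b = V_low + 6·LSB = 1.536 V.

[1.28000 V, 1.53600 V)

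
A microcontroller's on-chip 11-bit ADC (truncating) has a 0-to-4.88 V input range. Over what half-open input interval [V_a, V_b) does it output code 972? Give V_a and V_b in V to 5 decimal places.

[2.31609 V, 2.31848 V)

LSB = 4.88/2^11 = 2.383 mV.
V_a = V_low + 972·LSB = 2.31609 V; V_b = V_low + 973·LSB = 2.31848 V.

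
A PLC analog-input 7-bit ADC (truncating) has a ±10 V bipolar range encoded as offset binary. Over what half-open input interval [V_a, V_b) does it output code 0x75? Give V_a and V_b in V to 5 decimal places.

[8.28125 V, 8.43750 V)

LSB = 20/2^7 = 156.250 mV.
Code 0x75 = 117 decimal.
V_a = V_low + 117·LSB = 8.28125 V; V_b = V_low + 118·LSB = 8.4375 V.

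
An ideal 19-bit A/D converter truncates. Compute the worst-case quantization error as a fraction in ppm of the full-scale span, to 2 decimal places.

1.91 ppm

Truncating → worst-case error = 1 LSB = V_FS/2^19, so 1e+06/524288 = 1.90735 ppm of full scale.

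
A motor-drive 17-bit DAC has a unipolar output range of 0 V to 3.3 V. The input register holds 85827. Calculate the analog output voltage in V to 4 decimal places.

LSB = 3.3 V / 2^17 = 25.18 µV.
V_out = 0 + 85827 × 2.5177e-05 V = 2.16087 V.

2.1609 V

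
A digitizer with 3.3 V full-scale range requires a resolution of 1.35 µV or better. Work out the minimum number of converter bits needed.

22 bits

Number of steps required ≥ 3.3 V / 1.35 µV = 2444444.44.
Need 2^N ≥ 2444444.44; 2^21 = 2097152, 2^22 = 4194304.
Minimum N = 22.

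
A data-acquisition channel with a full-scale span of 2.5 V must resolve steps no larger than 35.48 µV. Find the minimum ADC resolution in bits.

17 bits

Number of steps required ≥ 2.5 V / 35.48 µV = 70462.23.
Need 2^N ≥ 70462.23; 2^16 = 65536, 2^17 = 131072.
Minimum N = 17.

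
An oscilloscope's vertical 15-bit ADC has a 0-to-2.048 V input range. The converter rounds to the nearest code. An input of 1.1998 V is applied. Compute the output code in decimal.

With 32768 levels over 2.048 V, one step is 62.50 µV.
Input sits at 19196.800 steps above V_low.
round(19196.800) = 19197.

code 19197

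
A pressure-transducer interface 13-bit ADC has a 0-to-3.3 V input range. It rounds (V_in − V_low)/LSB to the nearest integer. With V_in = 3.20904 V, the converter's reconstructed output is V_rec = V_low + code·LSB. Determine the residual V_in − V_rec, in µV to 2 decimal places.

LSB = 3.3/2^13 = 402.83 µV.
(V_in − V_low)/LSB = (3.20904 − 0)/0.000402832 = 7966.1987 → code 7966 (round).
Code 7966 maps back to 0 + 7966×0.000402832 V = 3.20896 V.
V_in − V_rec = 8.00391e-05 V = 80.04 µV.

80.04 µV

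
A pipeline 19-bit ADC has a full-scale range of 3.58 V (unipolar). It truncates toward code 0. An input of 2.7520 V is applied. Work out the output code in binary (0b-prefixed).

code 0b1100010011001010100 (decimal 403028)

Full-scale span = 3.58 V; LSB = 3.58/2^19 = 6.83 µV.
(2.7520 − 0) / 6.82831e-06 = 403028.094 LSBs.
Floor → code 403028.
In binary (0b-prefixed): 0b1100010011001010100.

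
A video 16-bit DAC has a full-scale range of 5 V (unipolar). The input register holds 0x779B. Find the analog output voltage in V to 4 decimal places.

2.3360 V

LSB = 5 V / 2^16 = 76.29 µV.
Code 0x779B = 30619 decimal.
V_out = 0 + 30619 × 7.62939e-05 V = 2.33604 V.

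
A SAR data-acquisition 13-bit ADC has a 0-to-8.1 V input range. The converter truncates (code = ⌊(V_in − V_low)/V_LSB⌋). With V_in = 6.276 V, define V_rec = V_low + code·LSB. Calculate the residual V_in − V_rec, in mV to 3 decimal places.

LSB = 8.1/2^13 = 0.989 mV.
(V_in − V_low)/LSB = (6.276 − 0)/0.00098877 = 6347.2830 → code 6347 (floor).
V_rec = 0 + 6347·0.00098877 = 6.2757202 V.
Error = 6.276 − 6.2757202 = 0.000279785 V = 0.280 mV.

0.280 mV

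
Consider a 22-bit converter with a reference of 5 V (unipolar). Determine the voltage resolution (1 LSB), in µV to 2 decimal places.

Full-scale span = 5 V.
LSB = 5 / 2^22 = 5 / 4194304 = 1.19209e-06 V = 1.19 µV.

1.19 µV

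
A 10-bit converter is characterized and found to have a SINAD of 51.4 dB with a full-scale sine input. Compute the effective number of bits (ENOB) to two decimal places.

ENOB = (SINAD − 1.76) / 6.02 = (51.4 − 1.76)/6.02 = 8.246.

8.25 bits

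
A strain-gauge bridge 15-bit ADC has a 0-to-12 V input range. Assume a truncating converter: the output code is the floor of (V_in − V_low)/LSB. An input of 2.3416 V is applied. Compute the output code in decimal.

code 6394

Full-scale span = 12 V; LSB = 12/2^15 = 366.21 µV.
Input sits at 6394.129 steps above V_low.
So the output code is 6394.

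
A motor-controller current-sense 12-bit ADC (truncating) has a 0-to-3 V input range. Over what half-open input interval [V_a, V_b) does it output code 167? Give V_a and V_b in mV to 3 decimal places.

LSB = 3/2^12 = 0.732 mV.
V_a = V_low + 167·LSB = 0.122314 V; V_b = V_low + 168·LSB = 0.123047 V.

[122.314 mV, 123.047 mV)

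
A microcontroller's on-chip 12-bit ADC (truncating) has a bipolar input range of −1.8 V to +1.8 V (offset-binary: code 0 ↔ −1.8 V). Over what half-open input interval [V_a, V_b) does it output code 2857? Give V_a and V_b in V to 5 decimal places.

LSB = 3.6/2^12 = 0.879 mV.
V_a = V_low + 2857·LSB = 0.711035 V; V_b = V_low + 2858·LSB = 0.711914 V.

[0.71104 V, 0.71191 V)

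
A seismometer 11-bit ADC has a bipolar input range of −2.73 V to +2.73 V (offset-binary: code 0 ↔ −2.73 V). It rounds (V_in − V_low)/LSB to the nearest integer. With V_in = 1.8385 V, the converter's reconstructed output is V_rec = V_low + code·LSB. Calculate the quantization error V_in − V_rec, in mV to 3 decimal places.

Step size: 5.46 V ÷ 2^11 = 2.666 mV.
(V_in − V_low)/LSB = (1.8385 − (−2.73))/0.00266602 = 1713.6059 → code 1714 (round).
Code 1714 maps back to (−2.73) + 1714×0.00266602 V = 1.8395508 V.
V_in − V_rec = -0.00105078 V = -1.051 mV.

-1.051 mV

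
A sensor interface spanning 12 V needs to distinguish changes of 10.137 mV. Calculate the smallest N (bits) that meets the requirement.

11 bits

Number of steps required ≥ 12 V / 10.137 mV = 1183.78.
Need 2^N ≥ 1183.78; 2^10 = 1024, 2^11 = 2048.
Minimum N = 11.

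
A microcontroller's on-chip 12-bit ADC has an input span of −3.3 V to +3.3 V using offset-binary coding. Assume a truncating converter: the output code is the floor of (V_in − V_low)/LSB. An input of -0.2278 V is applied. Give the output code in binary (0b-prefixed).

With 4096 levels over 6.6 V, one step is 1.611 mV.
(V_in − V_low)/LSB = (-0.2278 − (−3.3)) / 0.00161133 = 1906.626.
So the output code is 1906.
In binary (0b-prefixed): 0b11101110010.

code 0b11101110010 (decimal 1906)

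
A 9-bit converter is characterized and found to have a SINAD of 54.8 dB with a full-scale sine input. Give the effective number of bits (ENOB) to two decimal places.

ENOB = (SINAD − 1.76) / 6.02 = (54.8 − 1.76)/6.02 = 8.811.

8.81 bits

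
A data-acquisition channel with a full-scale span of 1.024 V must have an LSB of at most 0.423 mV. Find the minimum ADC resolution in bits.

12 bits

Number of steps required ≥ 1.024 V / 0.423 mV = 2420.80.
Need 2^N ≥ 2420.80; 2^11 = 2048, 2^12 = 4096.
Minimum N = 12.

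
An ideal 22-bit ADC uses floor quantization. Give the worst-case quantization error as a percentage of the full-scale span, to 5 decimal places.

0.00002 %

Truncating → worst-case error = 1 LSB = V_FS/2^22, so 100/4194304 = 2.38419e-05 % of full scale.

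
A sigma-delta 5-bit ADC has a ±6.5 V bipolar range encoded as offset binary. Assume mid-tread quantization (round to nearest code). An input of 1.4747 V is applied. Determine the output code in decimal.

code 20

With 32 levels over 13 V, one step is 406.250 mV.
Input sits at 19.630 steps above V_low.
round(19.630) = 20.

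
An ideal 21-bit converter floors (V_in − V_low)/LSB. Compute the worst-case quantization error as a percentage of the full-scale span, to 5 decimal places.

0.00005 %

Truncating → worst-case error = 1 LSB = V_FS/2^21, so 100/2097152 = 4.76837e-05 % of full scale.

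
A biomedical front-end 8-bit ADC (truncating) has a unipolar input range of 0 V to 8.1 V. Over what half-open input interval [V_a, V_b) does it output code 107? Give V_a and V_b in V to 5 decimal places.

[3.38555 V, 3.41719 V)

LSB = 8.1/2^8 = 31.641 mV.
V_a = V_low + 107·LSB = 3.38555 V; V_b = V_low + 108·LSB = 3.41719 V.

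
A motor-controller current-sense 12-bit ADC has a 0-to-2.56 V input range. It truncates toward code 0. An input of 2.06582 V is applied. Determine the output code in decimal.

LSB = 2.56 V / 4096 = 0.625 mV.
(2.06582 − 0) / 0.000625 = 3305.312 LSBs.
Floor → code 3305.

code 3305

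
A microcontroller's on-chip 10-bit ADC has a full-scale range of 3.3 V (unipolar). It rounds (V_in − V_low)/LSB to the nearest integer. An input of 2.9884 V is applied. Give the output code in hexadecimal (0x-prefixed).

Full-scale span = 3.3 V; LSB = 3.3/2^10 = 3.223 mV.
(2.9884 − 0) / 0.00322266 = 927.310 LSBs.
So the output code is 927.
In hexadecimal (0x-prefixed): 0x39F.

code 0x39F (decimal 927)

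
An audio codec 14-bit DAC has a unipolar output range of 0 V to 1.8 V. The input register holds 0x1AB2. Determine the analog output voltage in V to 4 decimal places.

LSB = 1.8 V / 2^14 = 109.86 µV.
Code 0x1AB2 = 6834 decimal.
V_out = 0 + 6834 × 0.000109863 V = 0.750806 V.

0.7508 V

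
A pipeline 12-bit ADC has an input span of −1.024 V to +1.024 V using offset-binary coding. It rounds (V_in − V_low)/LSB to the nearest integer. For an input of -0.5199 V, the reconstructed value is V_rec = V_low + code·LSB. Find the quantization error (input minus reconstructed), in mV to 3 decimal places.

0.100 mV

One LSB is 2.048 V / 4096 = 0.500 mV.
(V_in − V_low)/LSB = (-0.5199 − (−1.024))/0.0005 = 1008.2000 → code 1008 (round).
Code 1008 maps back to (−1.024) + 1008×0.0005 V = -0.52 V.
Error = -0.5199 − (−0.52) = 0.0001 V = 0.100 mV.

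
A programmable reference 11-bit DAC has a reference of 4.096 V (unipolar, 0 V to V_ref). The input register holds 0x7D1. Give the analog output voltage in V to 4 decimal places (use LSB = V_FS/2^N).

4.0020 V

LSB = 4.096 V / 2^11 = 2.000 mV.
Code 0x7D1 = 2001 decimal.
V_out = 0 + 2001 × 0.002 V = 4.002 V.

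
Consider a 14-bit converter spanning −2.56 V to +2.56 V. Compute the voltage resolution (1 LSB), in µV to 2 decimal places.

Full-scale span = 5.12 V.
LSB = 5.12 / 2^14 = 5.12 / 16384 = 0.0003125 V = 312.50 µV.

312.50 µV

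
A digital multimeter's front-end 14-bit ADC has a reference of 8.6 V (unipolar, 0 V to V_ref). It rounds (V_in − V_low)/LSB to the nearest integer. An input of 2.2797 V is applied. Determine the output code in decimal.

code 4343

Full-scale span = 8.6 V; LSB = 8.6/2^14 = 0.525 mV.
Input sits at 4343.094 steps above V_low.
Round → code 4343.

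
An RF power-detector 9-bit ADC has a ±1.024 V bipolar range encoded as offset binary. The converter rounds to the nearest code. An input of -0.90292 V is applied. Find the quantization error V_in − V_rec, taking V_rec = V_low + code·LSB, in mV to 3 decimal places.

Step size: 2.048 V ÷ 2^9 = 4.000 mV.
(V_in − V_low)/LSB = (-0.90292 − (−1.024))/0.004 = 30.2700 → code 30 (round).
V_rec = (−1.024) + 30·0.004 = -0.904 V.
Error = -0.90292 − (−0.904) = 0.00108 V = 1.080 mV.

1.080 mV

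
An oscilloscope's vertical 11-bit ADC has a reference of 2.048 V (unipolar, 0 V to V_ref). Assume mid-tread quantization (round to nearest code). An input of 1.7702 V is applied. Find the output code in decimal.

Full-scale span = 2.048 V; LSB = 2.048/2^11 = 1.000 mV.
Input sits at 1770.200 steps above V_low.
Round → code 1770.

code 1770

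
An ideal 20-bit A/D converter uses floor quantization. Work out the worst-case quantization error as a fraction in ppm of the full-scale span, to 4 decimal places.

Truncating → worst-case error = 1 LSB = V_FS/2^20, so 1e+06/1048576 = 0.953674 ppm of full scale.

0.9537 ppm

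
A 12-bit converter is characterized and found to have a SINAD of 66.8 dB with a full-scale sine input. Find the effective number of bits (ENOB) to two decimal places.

ENOB = (SINAD − 1.76) / 6.02 = (66.8 − 1.76)/6.02 = 10.804.

10.80 bits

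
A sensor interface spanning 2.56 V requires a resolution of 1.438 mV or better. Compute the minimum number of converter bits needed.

11 bits

Number of steps required ≥ 2.56 V / 1.438 mV = 1780.25.
Need 2^N ≥ 1780.25; 2^10 = 1024, 2^11 = 2048.
Minimum N = 11.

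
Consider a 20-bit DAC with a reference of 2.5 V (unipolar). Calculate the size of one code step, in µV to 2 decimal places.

2.38 µV

Full-scale span = 2.5 V.
LSB = 2.5 / 2^20 = 2.5 / 1048576 = 2.38419e-06 V = 2.38 µV.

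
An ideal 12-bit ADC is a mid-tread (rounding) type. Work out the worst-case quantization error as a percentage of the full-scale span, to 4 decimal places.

Rounding → worst-case error = ½ LSB = V_FS/2^13, so 100/8192 = 0.012207 % of full scale.

0.0122 %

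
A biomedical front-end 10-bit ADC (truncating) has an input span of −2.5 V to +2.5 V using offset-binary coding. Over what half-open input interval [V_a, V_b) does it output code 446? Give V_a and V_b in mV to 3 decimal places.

LSB = 5/2^10 = 4.883 mV.
V_a = V_low + 446·LSB = -0.322266 V; V_b = V_low + 447·LSB = -0.317383 V.

[-322.266 mV, -317.383 mV)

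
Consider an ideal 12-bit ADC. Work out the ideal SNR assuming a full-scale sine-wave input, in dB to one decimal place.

74.0 dB

SNR ≈ 6.02·N + 1.76 dB = 6.02·12 + 1.76 = 74.00 dB.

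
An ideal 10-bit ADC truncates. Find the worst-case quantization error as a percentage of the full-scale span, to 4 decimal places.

Truncating → worst-case error = 1 LSB = V_FS/2^10, so 100/1024 = 0.0976562 % of full scale.

0.0977 %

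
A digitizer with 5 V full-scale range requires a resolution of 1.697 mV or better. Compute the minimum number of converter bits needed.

12 bits

Number of steps required ≥ 5 V / 1.697 mV = 2946.38.
Need 2^N ≥ 2946.38; 2^11 = 2048, 2^12 = 4096.
Minimum N = 12.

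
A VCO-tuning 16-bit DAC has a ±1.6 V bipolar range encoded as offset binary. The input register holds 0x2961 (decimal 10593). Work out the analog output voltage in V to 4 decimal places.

LSB = 3.2 V / 2^16 = 48.83 µV.
Code 0x2961 = 10593 decimal.
V_out = (−1.6) + 10593 × 4.88281e-05 V = -1.08276 V.

-1.0828 V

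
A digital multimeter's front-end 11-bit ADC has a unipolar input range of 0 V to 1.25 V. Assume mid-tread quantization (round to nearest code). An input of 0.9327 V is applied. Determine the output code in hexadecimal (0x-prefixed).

With 2048 levels over 1.25 V, one step is 0.610 mV.
(V_in − V_low)/LSB = (0.9327 − 0) / 0.000610352 = 1528.136.
Round → code 1528.
In hexadecimal (0x-prefixed): 0x5F8.

code 0x5F8 (decimal 1528)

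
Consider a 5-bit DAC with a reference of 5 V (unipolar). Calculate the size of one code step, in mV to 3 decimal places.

Full-scale span = 5 V.
LSB = 5 / 2^5 = 5 / 32 = 0.15625 V = 156.250 mV.

156.250 mV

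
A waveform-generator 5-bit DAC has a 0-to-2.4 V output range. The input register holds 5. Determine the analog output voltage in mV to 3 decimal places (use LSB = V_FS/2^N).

LSB = 2.4 V / 2^5 = 75.000 mV.
V_out = 0 + 5 × 0.075 V = 0.375 V.
= 375.000 mV.

375.000 mV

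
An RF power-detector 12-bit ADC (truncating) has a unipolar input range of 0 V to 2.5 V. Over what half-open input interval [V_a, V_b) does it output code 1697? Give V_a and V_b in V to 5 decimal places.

LSB = 2.5/2^12 = 0.610 mV.
V_a = V_low + 1697·LSB = 1.03577 V; V_b = V_low + 1698·LSB = 1.03638 V.

[1.03577 V, 1.03638 V)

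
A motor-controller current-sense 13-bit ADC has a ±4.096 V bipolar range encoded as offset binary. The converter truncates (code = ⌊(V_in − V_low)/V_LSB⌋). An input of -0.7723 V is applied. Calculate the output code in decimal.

code 3323

With 8192 levels over 8.192 V, one step is 1.000 mV.
(-0.7723 − (−4.096)) / 0.001 = 3323.700 LSBs.
Floor → code 3323.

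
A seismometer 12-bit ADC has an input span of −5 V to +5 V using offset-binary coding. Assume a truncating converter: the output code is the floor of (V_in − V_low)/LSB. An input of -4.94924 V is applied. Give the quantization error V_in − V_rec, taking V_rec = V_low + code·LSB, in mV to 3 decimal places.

Step size: 10 V ÷ 2^12 = 2.441 mV.
Scaled input = 20.7913 LSBs, so code = 20.
Code 20 maps back to (−5) + 20×0.00244141 V = -4.9511719 V.
V_in − V_rec = 0.00193187 V = 1.932 mV.

1.932 mV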